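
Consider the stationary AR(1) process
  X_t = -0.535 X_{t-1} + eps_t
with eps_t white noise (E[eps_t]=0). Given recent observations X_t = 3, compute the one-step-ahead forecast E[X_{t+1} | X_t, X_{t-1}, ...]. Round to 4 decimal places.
E[X_{t+1} \mid \mathcal F_t] = -1.6050

For an AR(p) model X_t = c + sum_i phi_i X_{t-i} + eps_t, the
one-step-ahead conditional mean is
  E[X_{t+1} | X_t, ...] = c + sum_i phi_i X_{t+1-i}.
Substitute known values:
  E[X_{t+1} | ...] = (-0.535) * (3)
                   = -1.6050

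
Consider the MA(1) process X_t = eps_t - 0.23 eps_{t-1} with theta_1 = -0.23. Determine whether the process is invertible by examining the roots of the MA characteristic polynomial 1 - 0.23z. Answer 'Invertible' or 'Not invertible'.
\text{Invertible}

The MA(q) characteristic polynomial is P(z) = 1 - 0.23z.
Invertibility requires all roots to lie outside the unit circle, i.e. |z| > 1 for every root.
This is linear in z: 1 + (-0.23) z = 0  =>  z = -1/(-0.23) = 4.347826,  |z| = 4.347826.
Moduli of all roots: 4.3478.
All moduli strictly greater than 1? Yes.
Verdict: Invertible.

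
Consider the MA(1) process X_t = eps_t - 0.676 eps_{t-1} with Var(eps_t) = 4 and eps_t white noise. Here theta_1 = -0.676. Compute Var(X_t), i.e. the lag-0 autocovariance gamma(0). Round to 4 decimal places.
\gamma(0) = 5.8279

For an MA(q) process X_t = eps_t + sum_i theta_i eps_{t-i} with
Var(eps_t) = sigma^2, the variance is
  gamma(0) = sigma^2 * (1 + sum_i theta_i^2).
  sum_i theta_i^2 = (-0.676)^2 = 0.456976.
  gamma(0) = 4 * (1 + 0.456976) = 4 * 1.456976 = 5.827904, which rounds to 5.8279.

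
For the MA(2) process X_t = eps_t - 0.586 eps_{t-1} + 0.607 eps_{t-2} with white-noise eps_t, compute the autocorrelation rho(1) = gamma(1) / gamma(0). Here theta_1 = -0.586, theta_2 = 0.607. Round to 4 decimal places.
\rho(1) = -0.5501

For an MA(q) process with theta_0 = 1, the autocovariance is
  gamma(k) = sigma^2 * sum_{i=0..q-k} theta_i * theta_{i+k},
and rho(k) = gamma(k) / gamma(0). Sigma^2 cancels.
  numerator   = (1)*(-0.586) + (-0.586)*(0.607) = -0.941702.
  denominator = (1)^2 + (-0.586)^2 + (0.607)^2 = 1.711845.
  rho(1) = -0.941702 / 1.711845 = -0.5501.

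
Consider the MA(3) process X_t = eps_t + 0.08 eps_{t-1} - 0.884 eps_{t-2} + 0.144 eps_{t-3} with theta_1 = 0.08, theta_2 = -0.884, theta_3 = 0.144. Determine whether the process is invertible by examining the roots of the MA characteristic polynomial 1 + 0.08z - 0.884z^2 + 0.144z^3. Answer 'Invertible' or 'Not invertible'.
\text{Not invertible}

The MA(q) characteristic polynomial is P(z) = 1 + 0.08z - 0.884z^2 + 0.144z^3.
Invertibility requires all roots to lie outside the unit circle, i.e. |z| > 1 for every root.
Degree 3: look for a simple real root z0 first, then factor out (1 - z/z0) and solve the remaining quadratic.
Testing z0 = 1.25: P(1.25) = 1 + (0.08)(1.25) + (-0.884)(1.25)^2 + (0.144)(1.25)^3
  = 1 + (0.1) + (-1.38125) + (0.28125) = 0.  So z_0 = 1.25 is a root, |z_0| = 1.25.
Divide out the factor (1 - 0.8 z) = (1 - z/z0) (since 1/z0 = 0.8):
  P(z) = (1 - 0.8 z)(1 + (0.88) z + (-0.18) z^2)
  [check: z-coef 0.88 - (0.8) = 0.08; z^2-coef -0.18 - (0.8)(0.88) = -0.884; z^3-coef -(0.8)(-0.18) = 0.144.]
Remaining roots from the quadratic factor 1 + (0.88) z + (-0.18) z^2:
  Set 1 + (0.88) z + (-0.18) z^2 = 0, i.e. a z^2 + b z + c = 0 with a = -0.18, b = 0.88, c = 1.
  Discriminant D = b^2 - 4ac = (0.88)^2 - 4*(-0.18)*1 = 0.7744 - (-0.72) = 1.4944.
  D >= 0, so the roots are real: z = (-b +/- sqrt(D)) / (2a) = (-0.88 +/- 1.222457) / (-0.36).
    z_1 = (-0.88 + 1.222457) / (-0.36) = -0.9513,   |z_1| = 0.9513.
    z_2 = (-0.88 - 1.222457) / (-0.36) = 5.8402,   |z_2| = 5.8402.
Moduli of all roots: 1.2500, 0.9513, 5.8402.
All moduli strictly greater than 1? No.
Verdict: Not invertible.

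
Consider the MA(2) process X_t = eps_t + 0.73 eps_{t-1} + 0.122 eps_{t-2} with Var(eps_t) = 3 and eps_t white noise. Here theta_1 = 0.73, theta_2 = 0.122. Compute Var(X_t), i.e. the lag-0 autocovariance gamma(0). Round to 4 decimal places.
\gamma(0) = 4.6434

For an MA(q) process X_t = eps_t + sum_i theta_i eps_{t-i} with
Var(eps_t) = sigma^2, the variance is
  gamma(0) = sigma^2 * (1 + sum_i theta_i^2).
  sum_i theta_i^2 = (0.73)^2 + (0.122)^2 = 0.5329 + 0.014884 = 0.547784.
  gamma(0) = 3 * (1 + 0.547784) = 3 * 1.547784 = 4.643352, which rounds to 4.6434.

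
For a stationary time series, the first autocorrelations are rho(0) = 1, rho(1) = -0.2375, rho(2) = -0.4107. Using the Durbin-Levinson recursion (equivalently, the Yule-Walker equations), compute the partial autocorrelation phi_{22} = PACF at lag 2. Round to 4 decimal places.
\phi_{22} = -0.4950

The PACF at lag k is phi_{kk}, the last component of the solution
to the Yule-Walker system G_k phi = r_k where
  (G_k)_{ij} = rho(|i - j|), (r_k)_i = rho(i), i,j = 1..k.
Equivalently, Durbin-Levinson gives phi_{kk} iteratively:
  phi_{11} = rho(1)
  phi_{kk} = [rho(k) - sum_{j=1..k-1} phi_{k-1,j} rho(k-j)]
            / [1 - sum_{j=1..k-1} phi_{k-1,j} rho(j)],
  phi_{k,j} = phi_{k-1,j} - phi_{kk} phi_{k-1,k-j},  j = 1..k-1.
Step k = 1:
  phi_11 = rho(1) = -0.2375.
Step k = 2:
  phi_22 = [rho(2) - phi_11 rho(1)] / [1 - phi_11 rho(1)] = [-0.4107 - (-0.2375)(-0.2375)] / [1 - (-0.2375)(-0.2375)]
         = -0.46710625 / 0.94359375 = -0.495.
Therefore phi_{22} = -0.4950.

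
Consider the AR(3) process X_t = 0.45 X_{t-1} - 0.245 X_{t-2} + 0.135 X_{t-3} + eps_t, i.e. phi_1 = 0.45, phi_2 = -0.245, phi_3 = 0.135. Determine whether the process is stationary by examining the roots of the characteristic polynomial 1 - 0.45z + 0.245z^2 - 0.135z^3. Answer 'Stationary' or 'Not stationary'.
\text{Stationary}

The AR(p) characteristic polynomial is P(z) = 1 - 0.45z + 0.245z^2 - 0.135z^3.
Stationarity requires all roots to lie outside the unit circle, i.e. |z| > 1 for every root.
Degree 3: look for a simple real root z0 first, then factor out (1 - z/z0) and solve the remaining quadratic.
Testing z0 = 2: P(2) = 1 + (-0.45)(2) + (0.245)(2)^2 + (-0.135)(2)^3
  = 1 + (-0.9) + (0.98) + (-1.08) = 0.  So z_0 = 2 is a root, |z_0| = 2.
Divide out the factor (1 - 0.5 z) = (1 - z/z0) (since 1/z0 = 0.5):
  P(z) = (1 - 0.5 z)(1 + (0.05) z + (0.27) z^2)
  [check: z-coef 0.05 - (0.5) = -0.45; z^2-coef 0.27 - (0.5)(0.05) = 0.245; z^3-coef -(0.5)(0.27) = -0.135.]
Remaining roots from the quadratic factor 1 + (0.05) z + (0.27) z^2:
  Set 1 + (0.05) z + (0.27) z^2 = 0, i.e. a z^2 + b z + c = 0 with a = 0.27, b = 0.05, c = 1.
  Discriminant D = b^2 - 4ac = (0.05)^2 - 4*(0.27)*1 = 0.0025 - (1.08) = -1.0775.
  D < 0, so the roots are the complex-conjugate pair z = (-b +/- i sqrt(-D)) / (2a) = -0.0926 +/- 1.9223i.
  For a conjugate pair |z|^2 = z * conj(z) = (product of roots) = c/a = 1/(0.27) = 3.703704, so |z| = sqrt(3.703704) = 1.9245 for both roots.
Moduli of all roots: 2.0000, 1.9245, 1.9245.
All moduli strictly greater than 1? Yes.
Verdict: Stationary.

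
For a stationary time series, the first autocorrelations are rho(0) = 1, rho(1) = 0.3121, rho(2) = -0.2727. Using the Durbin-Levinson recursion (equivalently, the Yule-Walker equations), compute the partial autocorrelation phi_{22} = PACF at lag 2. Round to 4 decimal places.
\phi_{22} = -0.4100

The PACF at lag k is phi_{kk}, the last component of the solution
to the Yule-Walker system G_k phi = r_k where
  (G_k)_{ij} = rho(|i - j|), (r_k)_i = rho(i), i,j = 1..k.
Equivalently, Durbin-Levinson gives phi_{kk} iteratively:
  phi_{11} = rho(1)
  phi_{kk} = [rho(k) - sum_{j=1..k-1} phi_{k-1,j} rho(k-j)]
            / [1 - sum_{j=1..k-1} phi_{k-1,j} rho(j)],
  phi_{k,j} = phi_{k-1,j} - phi_{kk} phi_{k-1,k-j},  j = 1..k-1.
Step k = 1:
  phi_11 = rho(1) = 0.3121.
Step k = 2:
  phi_22 = [rho(2) - phi_11 rho(1)] / [1 - phi_11 rho(1)] = [-0.2727 - (0.3121)(0.3121)] / [1 - (0.3121)(0.3121)]
         = -0.37010641 / 0.90259359 = -0.41.
Therefore phi_{22} = -0.4100.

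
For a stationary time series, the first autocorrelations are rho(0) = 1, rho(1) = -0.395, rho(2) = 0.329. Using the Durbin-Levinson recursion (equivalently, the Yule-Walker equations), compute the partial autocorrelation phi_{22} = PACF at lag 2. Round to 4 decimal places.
\phi_{22} = 0.2050

The PACF at lag k is phi_{kk}, the last component of the solution
to the Yule-Walker system G_k phi = r_k where
  (G_k)_{ij} = rho(|i - j|), (r_k)_i = rho(i), i,j = 1..k.
Equivalently, Durbin-Levinson gives phi_{kk} iteratively:
  phi_{11} = rho(1)
  phi_{kk} = [rho(k) - sum_{j=1..k-1} phi_{k-1,j} rho(k-j)]
            / [1 - sum_{j=1..k-1} phi_{k-1,j} rho(j)],
  phi_{k,j} = phi_{k-1,j} - phi_{kk} phi_{k-1,k-j},  j = 1..k-1.
Step k = 1:
  phi_11 = rho(1) = -0.395.
Step k = 2:
  phi_22 = [rho(2) - phi_11 rho(1)] / [1 - phi_11 rho(1)] = [0.329 - (-0.395)(-0.395)] / [1 - (-0.395)(-0.395)]
         = 0.172975 / 0.843975 = 0.205.
Therefore phi_{22} = 0.2050.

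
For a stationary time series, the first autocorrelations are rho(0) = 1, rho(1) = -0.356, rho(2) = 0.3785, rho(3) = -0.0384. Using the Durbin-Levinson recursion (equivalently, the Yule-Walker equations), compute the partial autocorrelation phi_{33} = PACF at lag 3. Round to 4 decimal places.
\phi_{33} = 0.2000

The PACF at lag k is phi_{kk}, the last component of the solution
to the Yule-Walker system G_k phi = r_k where
  (G_k)_{ij} = rho(|i - j|), (r_k)_i = rho(i), i,j = 1..k.
Equivalently, Durbin-Levinson gives phi_{kk} iteratively:
  phi_{11} = rho(1)
  phi_{kk} = [rho(k) - sum_{j=1..k-1} phi_{k-1,j} rho(k-j)]
            / [1 - sum_{j=1..k-1} phi_{k-1,j} rho(j)],
  phi_{k,j} = phi_{k-1,j} - phi_{kk} phi_{k-1,k-j},  j = 1..k-1.
Step k = 1:
  phi_11 = rho(1) = -0.356.
Step k = 2:
  phi_22 = [rho(2) - phi_11 rho(1)] / [1 - phi_11 rho(1)] = [0.3785 - (-0.356)(-0.356)] / [1 - (-0.356)(-0.356)]
         = 0.251764 / 0.873264 = 0.288302.
  Update: phi_21 = phi_11 - phi_22 phi_11 = -0.356 - (0.288302)(-0.356) = -0.253364.
Step k = 3:
  phi_33 = [rho(3) - phi_21 rho(2) - phi_22 rho(1)] / [1 - phi_21 rho(1) - phi_22 rho(2)]
    numerator   = -0.0384 - (-0.253364)(0.3785) - (0.288302)(-0.356) = 0.16013403
    denominator = 1 - (-0.253364)(-0.356) - (0.288302)(0.3785) = 0.80067987
  phi_33 = 0.16013403 / 0.80067987 = 0.2.
Therefore phi_{33} = 0.2000.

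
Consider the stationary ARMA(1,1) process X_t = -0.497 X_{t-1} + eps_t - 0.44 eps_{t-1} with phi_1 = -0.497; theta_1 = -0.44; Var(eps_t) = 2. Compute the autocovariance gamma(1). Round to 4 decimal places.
\gamma(1) = -3.0330

Multiply the model equation by X_{t-k} and take expectations. With theta_0 = psi_0 = 1 and psi_j the MA(infinity) weights, this gives
  gamma(k) - sum_i phi_i gamma(k-i) = c_k,
  c_k = sigma^2 * sum_{j=k..q} theta_j psi_{j-k}   (c_k = 0 for k > q),
using gamma(-m) = gamma(m).
psi-weights needed (psi_j = theta_j + sum_i phi_i psi_{j-i}):
  psi_1 = theta_1 + phi_1 = -0.44 + (-0.497) = -0.937
Right-hand sides:
  c_0 = sigma^2 (1 + theta_1 psi_1) = 2 * (1 + (-0.44)(-0.937)) = 2 * 1.41228 = 2.82456
  c_1 = sigma^2 theta_1 = 2 * (-0.44) = -0.88
  c_2 = 0
Equations for k = 0 and k = 1 (AR order 1):
  gamma(0) = phi_1 gamma(1) + c_0
  gamma(1) = phi_1 gamma(0) + c_1
Substituting the second into the first: gamma(0) (1 - phi_1^2) = c_0 + phi_1 c_1, so
  gamma(0) = (c_0 + phi_1 c_1) / (1 - phi_1^2) = (2.82456 + (-0.497)(-0.88)) / (1 - (-0.497)^2) = 3.26192 / 0.752991 = 4.331951.
  gamma(1) = phi_1 gamma(0) + c_1 = (-0.497)(4.331951) + (-0.88) = -3.03298.
Therefore gamma(1) = -3.0330 (to 4 decimal places).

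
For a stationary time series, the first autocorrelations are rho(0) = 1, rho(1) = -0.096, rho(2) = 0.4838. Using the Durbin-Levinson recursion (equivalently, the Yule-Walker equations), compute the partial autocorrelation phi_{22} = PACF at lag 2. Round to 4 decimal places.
\phi_{22} = 0.4790

The PACF at lag k is phi_{kk}, the last component of the solution
to the Yule-Walker system G_k phi = r_k where
  (G_k)_{ij} = rho(|i - j|), (r_k)_i = rho(i), i,j = 1..k.
Equivalently, Durbin-Levinson gives phi_{kk} iteratively:
  phi_{11} = rho(1)
  phi_{kk} = [rho(k) - sum_{j=1..k-1} phi_{k-1,j} rho(k-j)]
            / [1 - sum_{j=1..k-1} phi_{k-1,j} rho(j)],
  phi_{k,j} = phi_{k-1,j} - phi_{kk} phi_{k-1,k-j},  j = 1..k-1.
Step k = 1:
  phi_11 = rho(1) = -0.096.
Step k = 2:
  phi_22 = [rho(2) - phi_11 rho(1)] / [1 - phi_11 rho(1)] = [0.4838 - (-0.096)(-0.096)] / [1 - (-0.096)(-0.096)]
         = 0.474584 / 0.990784 = 0.479.
Therefore phi_{22} = 0.4790.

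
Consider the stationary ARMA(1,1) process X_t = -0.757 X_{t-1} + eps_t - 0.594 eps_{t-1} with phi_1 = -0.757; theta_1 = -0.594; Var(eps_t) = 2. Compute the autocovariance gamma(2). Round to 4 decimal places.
\gamma(2) = 6.9449

Multiply the model equation by X_{t-k} and take expectations. With theta_0 = psi_0 = 1 and psi_j the MA(infinity) weights, this gives
  gamma(k) - sum_i phi_i gamma(k-i) = c_k,
  c_k = sigma^2 * sum_{j=k..q} theta_j psi_{j-k}   (c_k = 0 for k > q),
using gamma(-m) = gamma(m).
psi-weights needed (psi_j = theta_j + sum_i phi_i psi_{j-i}):
  psi_1 = theta_1 + phi_1 = -0.594 + (-0.757) = -1.351
Right-hand sides:
  c_0 = sigma^2 (1 + theta_1 psi_1) = 2 * (1 + (-0.594)(-1.351)) = 2 * 1.802494 = 3.604988
  c_1 = sigma^2 theta_1 = 2 * (-0.594) = -1.188
  c_2 = 0
Equations for k = 0 and k = 1 (AR order 1):
  gamma(0) = phi_1 gamma(1) + c_0
  gamma(1) = phi_1 gamma(0) + c_1
Substituting the second into the first: gamma(0) (1 - phi_1^2) = c_0 + phi_1 c_1, so
  gamma(0) = (c_0 + phi_1 c_1) / (1 - phi_1^2) = (3.604988 + (-0.757)(-1.188)) / (1 - (-0.757)^2) = 4.504304 / 0.426951 = 10.549932.
  gamma(1) = phi_1 gamma(0) + c_1 = (-0.757)(10.549932) + (-1.188) = -9.174298.
For k = 2 (> q): gamma(2) = phi_1 gamma(1) = (-0.757)(-9.174298) = 6.944944.
Therefore gamma(2) = 6.9449 (to 4 decimal places).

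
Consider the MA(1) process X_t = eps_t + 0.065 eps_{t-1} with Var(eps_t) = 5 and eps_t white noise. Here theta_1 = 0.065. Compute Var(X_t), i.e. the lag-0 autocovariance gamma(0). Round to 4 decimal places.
\gamma(0) = 5.0211

For an MA(q) process X_t = eps_t + sum_i theta_i eps_{t-i} with
Var(eps_t) = sigma^2, the variance is
  gamma(0) = sigma^2 * (1 + sum_i theta_i^2).
  sum_i theta_i^2 = (0.065)^2 = 0.004225.
  gamma(0) = 5 * (1 + 0.004225) = 5 * 1.004225 = 5.021125, which rounds to 5.0211.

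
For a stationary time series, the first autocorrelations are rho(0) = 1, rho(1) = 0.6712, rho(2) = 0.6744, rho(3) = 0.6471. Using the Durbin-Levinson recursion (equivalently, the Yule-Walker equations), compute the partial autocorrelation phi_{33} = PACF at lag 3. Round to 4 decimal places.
\phi_{33} = 0.2300

The PACF at lag k is phi_{kk}, the last component of the solution
to the Yule-Walker system G_k phi = r_k where
  (G_k)_{ij} = rho(|i - j|), (r_k)_i = rho(i), i,j = 1..k.
Equivalently, Durbin-Levinson gives phi_{kk} iteratively:
  phi_{11} = rho(1)
  phi_{kk} = [rho(k) - sum_{j=1..k-1} phi_{k-1,j} rho(k-j)]
            / [1 - sum_{j=1..k-1} phi_{k-1,j} rho(j)],
  phi_{k,j} = phi_{k-1,j} - phi_{kk} phi_{k-1,k-j},  j = 1..k-1.
Step k = 1:
  phi_11 = rho(1) = 0.6712.
Step k = 2:
  phi_22 = [rho(2) - phi_11 rho(1)] / [1 - phi_11 rho(1)] = [0.6744 - (0.6712)(0.6712)] / [1 - (0.6712)(0.6712)]
         = 0.22389056 / 0.54949056 = 0.407451.
  Update: phi_21 = phi_11 - phi_22 phi_11 = 0.6712 - (0.407451)(0.6712) = 0.397719.
Step k = 3:
  phi_33 = [rho(3) - phi_21 rho(2) - phi_22 rho(1)] / [1 - phi_21 rho(1) - phi_22 rho(2)]
    numerator   = 0.6471 - (0.397719)(0.6744) - (0.407451)(0.6712) = 0.10539724
    denominator = 1 - (0.397719)(0.6712) - (0.407451)(0.6744) = 0.45826609
  phi_33 = 0.10539724 / 0.45826609 = 0.23.
Therefore phi_{33} = 0.2300.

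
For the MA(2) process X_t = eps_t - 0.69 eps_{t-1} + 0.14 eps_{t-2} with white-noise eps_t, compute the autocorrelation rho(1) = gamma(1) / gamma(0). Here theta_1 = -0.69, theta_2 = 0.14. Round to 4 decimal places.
\rho(1) = -0.5259

For an MA(q) process with theta_0 = 1, the autocovariance is
  gamma(k) = sigma^2 * sum_{i=0..q-k} theta_i * theta_{i+k},
and rho(k) = gamma(k) / gamma(0). Sigma^2 cancels.
  numerator   = (1)*(-0.69) + (-0.69)*(0.14) = -0.7866.
  denominator = (1)^2 + (-0.69)^2 + (0.14)^2 = 1.4957.
  rho(1) = -0.7866 / 1.4957 = -0.5259.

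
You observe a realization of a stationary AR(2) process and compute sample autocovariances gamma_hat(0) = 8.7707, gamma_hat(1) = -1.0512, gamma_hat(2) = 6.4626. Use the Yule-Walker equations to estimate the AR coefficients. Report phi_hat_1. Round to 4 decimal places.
\hat\phi_{1} = -0.0320

The Yule-Walker equations for an AR(p) process read, in matrix form,
  Gamma_p phi = r_p,   with   (Gamma_p)_{ij} = gamma(|i - j|),
                       (r_p)_i = gamma(i),   i,j = 1..p.
Substitute the sample gammas (Toeplitz matrix and right-hand side of size 2):
  Gamma_p = [[8.7707, -1.0512], [-1.0512, 8.7707]]
  r_p     = [-1.0512, 6.4626]
Written out:
  8.7707 phi_1 - 1.0512 phi_2 = -1.0512
  -1.0512 phi_1 + 8.7707 phi_2 = 6.4626
Solve by Cramer's rule:
  det = gamma(0)^2 - gamma(1)^2 = (8.7707)^2 - (-1.0512)^2 = 76.92517849 - 1.10502144 = 75.82015705
  phi_hat_1 = [gamma(1) gamma(0) - gamma(1) gamma(2)] / det = [(-1.0512)(8.7707) - (-1.0512)(6.4626)] / 75.82015705 = -2.42627472 / 75.82015705 = -0.032
  phi_hat_2 = [gamma(0) gamma(2) - gamma(1)^2] / det = [(8.7707)(6.4626) - (-1.0512)^2] / 75.82015705 = 55.57650438 / 75.82015705 = 0.733
So phi_hat = [-0.0320, 0.7330].
Therefore phi_hat_1 = -0.0320.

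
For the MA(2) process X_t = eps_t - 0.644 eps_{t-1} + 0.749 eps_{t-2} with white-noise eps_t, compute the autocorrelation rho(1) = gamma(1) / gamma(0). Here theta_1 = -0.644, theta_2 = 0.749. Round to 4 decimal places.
\rho(1) = -0.5701

For an MA(q) process with theta_0 = 1, the autocovariance is
  gamma(k) = sigma^2 * sum_{i=0..q-k} theta_i * theta_{i+k},
and rho(k) = gamma(k) / gamma(0). Sigma^2 cancels.
  numerator   = (1)*(-0.644) + (-0.644)*(0.749) = -1.126356.
  denominator = (1)^2 + (-0.644)^2 + (0.749)^2 = 1.975737.
  rho(1) = -1.126356 / 1.975737 = -0.5701.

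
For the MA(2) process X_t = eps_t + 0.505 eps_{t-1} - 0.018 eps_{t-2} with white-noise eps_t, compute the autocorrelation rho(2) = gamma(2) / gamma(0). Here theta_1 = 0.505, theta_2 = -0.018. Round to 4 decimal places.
\rho(2) = -0.0143

For an MA(q) process with theta_0 = 1, the autocovariance is
  gamma(k) = sigma^2 * sum_{i=0..q-k} theta_i * theta_{i+k},
and rho(k) = gamma(k) / gamma(0). Sigma^2 cancels.
  numerator   = (1)*(-0.018) = -0.018.
  denominator = (1)^2 + (0.505)^2 + (-0.018)^2 = 1.255349.
  rho(2) = -0.018 / 1.255349 = -0.0143.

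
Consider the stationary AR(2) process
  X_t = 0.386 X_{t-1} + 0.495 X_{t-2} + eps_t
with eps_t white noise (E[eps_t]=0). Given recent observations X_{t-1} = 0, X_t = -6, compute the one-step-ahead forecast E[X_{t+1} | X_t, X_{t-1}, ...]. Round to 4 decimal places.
E[X_{t+1} \mid \mathcal F_t] = -2.3160

For an AR(p) model X_t = c + sum_i phi_i X_{t-i} + eps_t, the
one-step-ahead conditional mean is
  E[X_{t+1} | X_t, ...] = c + sum_i phi_i X_{t+1-i}.
Substitute known values:
  E[X_{t+1} | ...] = (0.386) * (-6) + (0.495) * (0)
                   = -2.3160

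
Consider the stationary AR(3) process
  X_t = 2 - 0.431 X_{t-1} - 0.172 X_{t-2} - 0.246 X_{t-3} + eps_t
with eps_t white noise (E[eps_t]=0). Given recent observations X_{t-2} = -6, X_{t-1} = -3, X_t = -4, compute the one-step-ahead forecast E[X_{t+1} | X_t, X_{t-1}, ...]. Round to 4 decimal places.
E[X_{t+1} \mid \mathcal F_t] = 5.7160

For an AR(p) model X_t = c + sum_i phi_i X_{t-i} + eps_t, the
one-step-ahead conditional mean is
  E[X_{t+1} | X_t, ...] = c + sum_i phi_i X_{t+1-i}.
Substitute known values:
  E[X_{t+1} | ...] = 2 + (-0.431) * (-4) + (-0.172) * (-3) + (-0.246) * (-6)
                   = 5.7160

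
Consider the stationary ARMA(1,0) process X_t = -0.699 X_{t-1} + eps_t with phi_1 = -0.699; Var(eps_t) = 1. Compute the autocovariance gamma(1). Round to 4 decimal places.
\gamma(1) = -1.3668

Multiply the model equation by X_{t-k} and take expectations. With theta_0 = psi_0 = 1 and psi_j the MA(infinity) weights, this gives
  gamma(k) - sum_i phi_i gamma(k-i) = c_k,
  c_k = sigma^2 * sum_{j=k..q} theta_j psi_{j-k}   (c_k = 0 for k > q),
using gamma(-m) = gamma(m).
Pure AR (q = 0): c_0 = sigma^2 = 1, c_k = 0 for k >= 1.
Equations for k = 0 and k = 1 (AR order 1):
  gamma(0) = phi_1 gamma(1) + c_0
  gamma(1) = phi_1 gamma(0) + c_1
Substituting the second into the first: gamma(0) (1 - phi_1^2) = c_0 + phi_1 c_1, so
  gamma(0) = c_0 / (1 - phi_1^2) = 1 / (1 - (-0.699)^2) = 1 / 0.511399 = 1.95542.
  gamma(1) = phi_1 gamma(0) = (-0.699)(1.95542) = -1.366839.
Therefore gamma(1) = -1.3668 (to 4 decimal places).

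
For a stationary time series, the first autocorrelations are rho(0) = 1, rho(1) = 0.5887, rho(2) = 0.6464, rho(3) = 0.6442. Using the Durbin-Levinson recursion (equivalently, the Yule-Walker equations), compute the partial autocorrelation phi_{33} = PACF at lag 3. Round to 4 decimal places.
\phi_{33} = 0.3260

The PACF at lag k is phi_{kk}, the last component of the solution
to the Yule-Walker system G_k phi = r_k where
  (G_k)_{ij} = rho(|i - j|), (r_k)_i = rho(i), i,j = 1..k.
Equivalently, Durbin-Levinson gives phi_{kk} iteratively:
  phi_{11} = rho(1)
  phi_{kk} = [rho(k) - sum_{j=1..k-1} phi_{k-1,j} rho(k-j)]
            / [1 - sum_{j=1..k-1} phi_{k-1,j} rho(j)],
  phi_{k,j} = phi_{k-1,j} - phi_{kk} phi_{k-1,k-j},  j = 1..k-1.
Step k = 1:
  phi_11 = rho(1) = 0.5887.
Step k = 2:
  phi_22 = [rho(2) - phi_11 rho(1)] / [1 - phi_11 rho(1)] = [0.6464 - (0.5887)(0.5887)] / [1 - (0.5887)(0.5887)]
         = 0.29983231 / 0.65343231 = 0.458857.
  Update: phi_21 = phi_11 - phi_22 phi_11 = 0.5887 - (0.458857)(0.5887) = 0.318571.
Step k = 3:
  phi_33 = [rho(3) - phi_21 rho(2) - phi_22 rho(1)] / [1 - phi_21 rho(1) - phi_22 rho(2)]
    numerator   = 0.6442 - (0.318571)(0.6464) - (0.458857)(0.5887) = 0.16814656
    denominator = 1 - (0.318571)(0.5887) - (0.458857)(0.6464) = 0.51585201
  phi_33 = 0.16814656 / 0.51585201 = 0.326.
Therefore phi_{33} = 0.3260.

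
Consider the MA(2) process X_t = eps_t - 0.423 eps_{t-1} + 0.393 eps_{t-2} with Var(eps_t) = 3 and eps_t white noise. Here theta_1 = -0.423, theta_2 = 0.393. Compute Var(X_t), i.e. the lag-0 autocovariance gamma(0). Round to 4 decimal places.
\gamma(0) = 4.0001

For an MA(q) process X_t = eps_t + sum_i theta_i eps_{t-i} with
Var(eps_t) = sigma^2, the variance is
  gamma(0) = sigma^2 * (1 + sum_i theta_i^2).
  sum_i theta_i^2 = (-0.423)^2 + (0.393)^2 = 0.178929 + 0.154449 = 0.333378.
  gamma(0) = 3 * (1 + 0.333378) = 3 * 1.333378 = 4.000134, which rounds to 4.0001.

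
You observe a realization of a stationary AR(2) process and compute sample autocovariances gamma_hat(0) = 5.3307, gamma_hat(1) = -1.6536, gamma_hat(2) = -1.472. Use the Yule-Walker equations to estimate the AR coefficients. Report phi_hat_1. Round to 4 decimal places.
\hat\phi_{1} = -0.4380

The Yule-Walker equations for an AR(p) process read, in matrix form,
  Gamma_p phi = r_p,   with   (Gamma_p)_{ij} = gamma(|i - j|),
                       (r_p)_i = gamma(i),   i,j = 1..p.
Substitute the sample gammas (Toeplitz matrix and right-hand side of size 2):
  Gamma_p = [[5.3307, -1.6536], [-1.6536, 5.3307]]
  r_p     = [-1.6536, -1.472]
Written out:
  5.3307 phi_1 - 1.6536 phi_2 = -1.6536
  -1.6536 phi_1 + 5.3307 phi_2 = -1.472
Solve by Cramer's rule:
  det = gamma(0)^2 - gamma(1)^2 = (5.3307)^2 - (-1.6536)^2 = 28.41636249 - 2.73439296 = 25.68196953
  phi_hat_1 = [gamma(1) gamma(0) - gamma(1) gamma(2)] / det = [(-1.6536)(5.3307) - (-1.6536)(-1.472)] / 25.68196953 = -11.24894472 / 25.68196953 = -0.438
  phi_hat_2 = [gamma(0) gamma(2) - gamma(1)^2] / det = [(5.3307)(-1.472) - (-1.6536)^2] / 25.68196953 = -10.58118336 / 25.68196953 = -0.412
So phi_hat = [-0.4380, -0.4120].
Therefore phi_hat_1 = -0.4380.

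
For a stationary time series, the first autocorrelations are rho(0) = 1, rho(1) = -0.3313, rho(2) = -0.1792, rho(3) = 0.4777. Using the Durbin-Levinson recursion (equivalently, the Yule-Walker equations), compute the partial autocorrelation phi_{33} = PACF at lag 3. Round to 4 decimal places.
\phi_{33} = 0.3660

The PACF at lag k is phi_{kk}, the last component of the solution
to the Yule-Walker system G_k phi = r_k where
  (G_k)_{ij} = rho(|i - j|), (r_k)_i = rho(i), i,j = 1..k.
Equivalently, Durbin-Levinson gives phi_{kk} iteratively:
  phi_{11} = rho(1)
  phi_{kk} = [rho(k) - sum_{j=1..k-1} phi_{k-1,j} rho(k-j)]
            / [1 - sum_{j=1..k-1} phi_{k-1,j} rho(j)],
  phi_{k,j} = phi_{k-1,j} - phi_{kk} phi_{k-1,k-j},  j = 1..k-1.
Step k = 1:
  phi_11 = rho(1) = -0.3313.
Step k = 2:
  phi_22 = [rho(2) - phi_11 rho(1)] / [1 - phi_11 rho(1)] = [-0.1792 - (-0.3313)(-0.3313)] / [1 - (-0.3313)(-0.3313)]
         = -0.28895969 / 0.89024031 = -0.324586.
  Update: phi_21 = phi_11 - phi_22 phi_11 = -0.3313 - (-0.324586)(-0.3313) = -0.438835.
Step k = 3:
  phi_33 = [rho(3) - phi_21 rho(2) - phi_22 rho(1)] / [1 - phi_21 rho(1) - phi_22 rho(2)]
    numerator   = 0.4777 - (-0.438835)(-0.1792) - (-0.324586)(-0.3313) = 0.2915253
    denominator = 1 - (-0.438835)(-0.3313) - (-0.324586)(-0.1792) = 0.79644799
  phi_33 = 0.2915253 / 0.79644799 = 0.366.
Therefore phi_{33} = 0.3660.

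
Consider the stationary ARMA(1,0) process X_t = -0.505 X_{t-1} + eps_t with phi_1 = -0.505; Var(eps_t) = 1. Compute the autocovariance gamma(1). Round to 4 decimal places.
\gamma(1) = -0.6779

Multiply the model equation by X_{t-k} and take expectations. With theta_0 = psi_0 = 1 and psi_j the MA(infinity) weights, this gives
  gamma(k) - sum_i phi_i gamma(k-i) = c_k,
  c_k = sigma^2 * sum_{j=k..q} theta_j psi_{j-k}   (c_k = 0 for k > q),
using gamma(-m) = gamma(m).
Pure AR (q = 0): c_0 = sigma^2 = 1, c_k = 0 for k >= 1.
Equations for k = 0 and k = 1 (AR order 1):
  gamma(0) = phi_1 gamma(1) + c_0
  gamma(1) = phi_1 gamma(0) + c_1
Substituting the second into the first: gamma(0) (1 - phi_1^2) = c_0 + phi_1 c_1, so
  gamma(0) = c_0 / (1 - phi_1^2) = 1 / (1 - (-0.505)^2) = 1 / 0.744975 = 1.342327.
  gamma(1) = phi_1 gamma(0) = (-0.505)(1.342327) = -0.677875.
Therefore gamma(1) = -0.6779 (to 4 decimal places).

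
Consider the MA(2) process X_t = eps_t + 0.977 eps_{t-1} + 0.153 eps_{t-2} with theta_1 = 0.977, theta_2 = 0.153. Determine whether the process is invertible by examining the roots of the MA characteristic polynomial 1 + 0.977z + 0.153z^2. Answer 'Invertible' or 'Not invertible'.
\text{Invertible}

The MA(q) characteristic polynomial is P(z) = 1 + 0.977z + 0.153z^2.
Invertibility requires all roots to lie outside the unit circle, i.e. |z| > 1 for every root.
Set 1 + (0.977) z + (0.153) z^2 = 0, i.e. a z^2 + b z + c = 0 with a = 0.153, b = 0.977, c = 1.
Discriminant D = b^2 - 4ac = (0.977)^2 - 4*(0.153)*1 = 0.954529 - (0.612) = 0.342529.
D >= 0, so the roots are real: z = (-b +/- sqrt(D)) / (2a) = (-0.977 +/- 0.58526) / (0.306).
  z_1 = (-0.977 + 0.58526) / (0.306) = -1.2802,   |z_1| = 1.2802.
  z_2 = (-0.977 - 0.58526) / (0.306) = -5.1054,   |z_2| = 5.1054.
Moduli of all roots: 1.2802, 5.1054.
All moduli strictly greater than 1? Yes.
Verdict: Invertible.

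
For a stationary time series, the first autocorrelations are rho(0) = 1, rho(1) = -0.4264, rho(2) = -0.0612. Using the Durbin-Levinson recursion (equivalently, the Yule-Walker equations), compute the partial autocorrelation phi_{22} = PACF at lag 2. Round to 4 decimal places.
\phi_{22} = -0.2970

The PACF at lag k is phi_{kk}, the last component of the solution
to the Yule-Walker system G_k phi = r_k where
  (G_k)_{ij} = rho(|i - j|), (r_k)_i = rho(i), i,j = 1..k.
Equivalently, Durbin-Levinson gives phi_{kk} iteratively:
  phi_{11} = rho(1)
  phi_{kk} = [rho(k) - sum_{j=1..k-1} phi_{k-1,j} rho(k-j)]
            / [1 - sum_{j=1..k-1} phi_{k-1,j} rho(j)],
  phi_{k,j} = phi_{k-1,j} - phi_{kk} phi_{k-1,k-j},  j = 1..k-1.
Step k = 1:
  phi_11 = rho(1) = -0.4264.
Step k = 2:
  phi_22 = [rho(2) - phi_11 rho(1)] / [1 - phi_11 rho(1)] = [-0.0612 - (-0.4264)(-0.4264)] / [1 - (-0.4264)(-0.4264)]
         = -0.24301696 / 0.81818304 = -0.297.
Therefore phi_{22} = -0.2970.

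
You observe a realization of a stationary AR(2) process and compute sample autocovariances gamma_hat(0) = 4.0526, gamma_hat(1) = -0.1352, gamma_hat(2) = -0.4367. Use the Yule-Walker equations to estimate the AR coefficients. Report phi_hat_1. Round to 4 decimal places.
\hat\phi_{1} = -0.0370

The Yule-Walker equations for an AR(p) process read, in matrix form,
  Gamma_p phi = r_p,   with   (Gamma_p)_{ij} = gamma(|i - j|),
                       (r_p)_i = gamma(i),   i,j = 1..p.
Substitute the sample gammas (Toeplitz matrix and right-hand side of size 2):
  Gamma_p = [[4.0526, -0.1352], [-0.1352, 4.0526]]
  r_p     = [-0.1352, -0.4367]
Written out:
  4.0526 phi_1 - 0.1352 phi_2 = -0.1352
  -0.1352 phi_1 + 4.0526 phi_2 = -0.4367
Solve by Cramer's rule:
  det = gamma(0)^2 - gamma(1)^2 = (4.0526)^2 - (-0.1352)^2 = 16.42356676 - 0.01827904 = 16.40528772
  phi_hat_1 = [gamma(1) gamma(0) - gamma(1) gamma(2)] / det = [(-0.1352)(4.0526) - (-0.1352)(-0.4367)] / 16.40528772 = -0.60695336 / 16.40528772 = -0.037
  phi_hat_2 = [gamma(0) gamma(2) - gamma(1)^2] / det = [(4.0526)(-0.4367) - (-0.1352)^2] / 16.40528772 = -1.78804946 / 16.40528772 = -0.109
So phi_hat = [-0.0370, -0.1090].
Therefore phi_hat_1 = -0.0370.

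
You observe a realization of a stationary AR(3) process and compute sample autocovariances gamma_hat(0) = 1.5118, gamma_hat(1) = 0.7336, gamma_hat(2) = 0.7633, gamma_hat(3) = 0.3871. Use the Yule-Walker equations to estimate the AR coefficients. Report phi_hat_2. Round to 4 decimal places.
\hat\phi_{2} = 0.3870

The Yule-Walker equations for an AR(p) process read, in matrix form,
  Gamma_p phi = r_p,   with   (Gamma_p)_{ij} = gamma(|i - j|),
                       (r_p)_i = gamma(i),   i,j = 1..p.
Substitute the sample gammas (Toeplitz matrix and right-hand side of size 3):
  Gamma_p = [[1.5118, 0.7336, 0.7633], [0.7336, 1.5118, 0.7336], [0.7633, 0.7336, 1.5118]]
  r_p     = [0.7336, 0.7633, 0.3871]
Written out (R1..R3):
  (R1) 1.5118 phi_1 + 0.7336 phi_2 + 0.7633 phi_3 = 0.7336
  (R2) 0.7336 phi_1 + 1.5118 phi_2 + 0.7336 phi_3 = 0.7633
  (R3) 0.7633 phi_1 + 0.7336 phi_2 + 1.5118 phi_3 = 0.3871
Gaussian elimination:
  R2 <- R2 - (0.7336/1.5118) R1 = R2 - (0.485249) R1:  1.155821 phi_2 + 0.363209 phi_3 = 0.407321
  R3 <- R3 - (0.7633/1.5118) R1 = R3 - (0.504895) R1:  0.363209 phi_2 + 1.126414 phi_3 = 0.016709
  R3 <- R3 - (0.363209/1.155821) R2 = R3 - (0.314243) R2:  1.012278 phi_3 = -0.111289
Back-substitution:
  phi_hat_3 = -0.111289 / 1.012278 = -0.109939
  phi_hat_2 = (0.407321 - (0.363209)(-0.109939)) / 1.155821 = 0.386956
  phi_hat_1 = (0.7336 - (0.7336)(0.386956) - (0.7633)(-0.109939)) / 1.5118 = 0.352987
So phi_hat = [0.3530, 0.3870, -0.1099].
Therefore phi_hat_2 = 0.3870.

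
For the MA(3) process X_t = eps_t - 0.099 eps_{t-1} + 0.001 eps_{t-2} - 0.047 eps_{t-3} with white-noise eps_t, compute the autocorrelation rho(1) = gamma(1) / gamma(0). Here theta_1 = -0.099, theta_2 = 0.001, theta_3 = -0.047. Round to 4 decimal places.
\rho(1) = -0.0980

For an MA(q) process with theta_0 = 1, the autocovariance is
  gamma(k) = sigma^2 * sum_{i=0..q-k} theta_i * theta_{i+k},
and rho(k) = gamma(k) / gamma(0). Sigma^2 cancels.
  numerator   = (1)*(-0.099) + (-0.099)*(0.001) + (0.001)*(-0.047) = -0.099146.
  denominator = (1)^2 + (-0.099)^2 + (0.001)^2 + (-0.047)^2 = 1.012011.
  rho(1) = -0.099146 / 1.012011 = -0.0980.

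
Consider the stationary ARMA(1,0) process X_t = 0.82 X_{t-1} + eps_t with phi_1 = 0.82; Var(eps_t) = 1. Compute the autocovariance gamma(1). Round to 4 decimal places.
\gamma(1) = 2.5031

Multiply the model equation by X_{t-k} and take expectations. With theta_0 = psi_0 = 1 and psi_j the MA(infinity) weights, this gives
  gamma(k) - sum_i phi_i gamma(k-i) = c_k,
  c_k = sigma^2 * sum_{j=k..q} theta_j psi_{j-k}   (c_k = 0 for k > q),
using gamma(-m) = gamma(m).
Pure AR (q = 0): c_0 = sigma^2 = 1, c_k = 0 for k >= 1.
Equations for k = 0 and k = 1 (AR order 1):
  gamma(0) = phi_1 gamma(1) + c_0
  gamma(1) = phi_1 gamma(0) + c_1
Substituting the second into the first: gamma(0) (1 - phi_1^2) = c_0 + phi_1 c_1, so
  gamma(0) = c_0 / (1 - phi_1^2) = 1 / (1 - (0.82)^2) = 1 / 0.3276 = 3.052503.
  gamma(1) = phi_1 gamma(0) = (0.82)(3.052503) = 2.503053.
Therefore gamma(1) = 2.5031 (to 4 decimal places).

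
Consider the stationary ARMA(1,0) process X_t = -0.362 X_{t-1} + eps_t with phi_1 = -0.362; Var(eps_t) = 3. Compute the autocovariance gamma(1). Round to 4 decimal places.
\gamma(1) = -1.2498

Multiply the model equation by X_{t-k} and take expectations. With theta_0 = psi_0 = 1 and psi_j the MA(infinity) weights, this gives
  gamma(k) - sum_i phi_i gamma(k-i) = c_k,
  c_k = sigma^2 * sum_{j=k..q} theta_j psi_{j-k}   (c_k = 0 for k > q),
using gamma(-m) = gamma(m).
Pure AR (q = 0): c_0 = sigma^2 = 3, c_k = 0 for k >= 1.
Equations for k = 0 and k = 1 (AR order 1):
  gamma(0) = phi_1 gamma(1) + c_0
  gamma(1) = phi_1 gamma(0) + c_1
Substituting the second into the first: gamma(0) (1 - phi_1^2) = c_0 + phi_1 c_1, so
  gamma(0) = c_0 / (1 - phi_1^2) = 3 / (1 - (-0.362)^2) = 3 / 0.868956 = 3.452419.
  gamma(1) = phi_1 gamma(0) = (-0.362)(3.452419) = -1.249776.
Therefore gamma(1) = -1.2498 (to 4 decimal places).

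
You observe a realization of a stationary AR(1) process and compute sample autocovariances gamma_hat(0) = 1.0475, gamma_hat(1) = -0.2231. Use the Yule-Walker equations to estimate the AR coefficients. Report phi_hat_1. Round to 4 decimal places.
\hat\phi_{1} = -0.2130

The Yule-Walker equations for an AR(p) process read, in matrix form,
  Gamma_p phi = r_p,   with   (Gamma_p)_{ij} = gamma(|i - j|),
                       (r_p)_i = gamma(i),   i,j = 1..p.
Substitute the sample gammas (Toeplitz matrix and right-hand side of size 1):
  Gamma_p = [[1.0475]]
  r_p     = [-0.2231]
With p = 1 this is the single equation gamma(0) phi_1 = gamma(1):
  phi_hat_1 = gamma(1) / gamma(0) = -0.2231 / 1.0475 = -0.2130.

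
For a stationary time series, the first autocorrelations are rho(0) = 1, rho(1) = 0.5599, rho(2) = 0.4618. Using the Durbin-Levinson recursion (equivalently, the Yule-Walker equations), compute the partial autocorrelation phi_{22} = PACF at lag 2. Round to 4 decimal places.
\phi_{22} = 0.2160

The PACF at lag k is phi_{kk}, the last component of the solution
to the Yule-Walker system G_k phi = r_k where
  (G_k)_{ij} = rho(|i - j|), (r_k)_i = rho(i), i,j = 1..k.
Equivalently, Durbin-Levinson gives phi_{kk} iteratively:
  phi_{11} = rho(1)
  phi_{kk} = [rho(k) - sum_{j=1..k-1} phi_{k-1,j} rho(k-j)]
            / [1 - sum_{j=1..k-1} phi_{k-1,j} rho(j)],
  phi_{k,j} = phi_{k-1,j} - phi_{kk} phi_{k-1,k-j},  j = 1..k-1.
Step k = 1:
  phi_11 = rho(1) = 0.5599.
Step k = 2:
  phi_22 = [rho(2) - phi_11 rho(1)] / [1 - phi_11 rho(1)] = [0.4618 - (0.5599)(0.5599)] / [1 - (0.5599)(0.5599)]
         = 0.14831199 / 0.68651199 = 0.216.
Therefore phi_{22} = 0.2160.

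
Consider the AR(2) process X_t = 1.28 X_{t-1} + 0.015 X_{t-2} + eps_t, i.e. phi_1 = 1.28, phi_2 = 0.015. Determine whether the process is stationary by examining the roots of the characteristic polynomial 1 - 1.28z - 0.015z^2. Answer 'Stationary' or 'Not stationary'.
\text{Not stationary}

The AR(p) characteristic polynomial is P(z) = 1 - 1.28z - 0.015z^2.
Stationarity requires all roots to lie outside the unit circle, i.e. |z| > 1 for every root.
Set 1 + (-1.28) z + (-0.015) z^2 = 0, i.e. a z^2 + b z + c = 0 with a = -0.015, b = -1.28, c = 1.
Discriminant D = b^2 - 4ac = (-1.28)^2 - 4*(-0.015)*1 = 1.6384 - (-0.06) = 1.6984.
D >= 0, so the roots are real: z = (-b +/- sqrt(D)) / (2a) = (1.28 +/- 1.303227) / (-0.03).
  z_1 = (1.28 + 1.303227) / (-0.03) = -86.1076,   |z_1| = 86.1076.
  z_2 = (1.28 - 1.303227) / (-0.03) = 0.7742,   |z_2| = 0.7742.
Moduli of all roots: 86.1076, 0.7742.
All moduli strictly greater than 1? No.
Verdict: Not stationary.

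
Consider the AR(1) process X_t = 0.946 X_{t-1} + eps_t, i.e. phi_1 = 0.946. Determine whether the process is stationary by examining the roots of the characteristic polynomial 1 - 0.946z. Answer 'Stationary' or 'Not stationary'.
\text{Stationary}

The AR(p) characteristic polynomial is P(z) = 1 - 0.946z.
Stationarity requires all roots to lie outside the unit circle, i.e. |z| > 1 for every root.
This is linear in z: 1 + (-0.946) z = 0  =>  z = -1/(-0.946) = 1.057082,  |z| = 1.057082.
Moduli of all roots: 1.0571.
All moduli strictly greater than 1? Yes.
Verdict: Stationary.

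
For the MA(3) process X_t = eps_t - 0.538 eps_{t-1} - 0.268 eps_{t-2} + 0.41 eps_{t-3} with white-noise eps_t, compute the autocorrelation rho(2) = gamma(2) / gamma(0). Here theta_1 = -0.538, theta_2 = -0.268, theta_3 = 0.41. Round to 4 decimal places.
\rho(2) = -0.3195

For an MA(q) process with theta_0 = 1, the autocovariance is
  gamma(k) = sigma^2 * sum_{i=0..q-k} theta_i * theta_{i+k},
and rho(k) = gamma(k) / gamma(0). Sigma^2 cancels.
  numerator   = (1)*(-0.268) + (-0.538)*(0.41) = -0.48858.
  denominator = (1)^2 + (-0.538)^2 + (-0.268)^2 + (0.41)^2 = 1.529368.
  rho(2) = -0.48858 / 1.529368 = -0.3195.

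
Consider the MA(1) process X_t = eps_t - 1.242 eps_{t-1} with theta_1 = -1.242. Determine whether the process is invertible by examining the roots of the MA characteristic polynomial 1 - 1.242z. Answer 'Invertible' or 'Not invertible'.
\text{Not invertible}

The MA(q) characteristic polynomial is P(z) = 1 - 1.242z.
Invertibility requires all roots to lie outside the unit circle, i.e. |z| > 1 for every root.
This is linear in z: 1 + (-1.242) z = 0  =>  z = -1/(-1.242) = 0.805153,  |z| = 0.805153.
Moduli of all roots: 0.8052.
All moduli strictly greater than 1? No.
Verdict: Not invertible.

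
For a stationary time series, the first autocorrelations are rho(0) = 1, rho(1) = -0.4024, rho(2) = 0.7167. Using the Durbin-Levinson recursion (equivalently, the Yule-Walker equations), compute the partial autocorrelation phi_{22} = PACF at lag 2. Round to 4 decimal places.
\phi_{22} = 0.6620

The PACF at lag k is phi_{kk}, the last component of the solution
to the Yule-Walker system G_k phi = r_k where
  (G_k)_{ij} = rho(|i - j|), (r_k)_i = rho(i), i,j = 1..k.
Equivalently, Durbin-Levinson gives phi_{kk} iteratively:
  phi_{11} = rho(1)
  phi_{kk} = [rho(k) - sum_{j=1..k-1} phi_{k-1,j} rho(k-j)]
            / [1 - sum_{j=1..k-1} phi_{k-1,j} rho(j)],
  phi_{k,j} = phi_{k-1,j} - phi_{kk} phi_{k-1,k-j},  j = 1..k-1.
Step k = 1:
  phi_11 = rho(1) = -0.4024.
Step k = 2:
  phi_22 = [rho(2) - phi_11 rho(1)] / [1 - phi_11 rho(1)] = [0.7167 - (-0.4024)(-0.4024)] / [1 - (-0.4024)(-0.4024)]
         = 0.55477424 / 0.83807424 = 0.662.
Therefore phi_{22} = 0.6620.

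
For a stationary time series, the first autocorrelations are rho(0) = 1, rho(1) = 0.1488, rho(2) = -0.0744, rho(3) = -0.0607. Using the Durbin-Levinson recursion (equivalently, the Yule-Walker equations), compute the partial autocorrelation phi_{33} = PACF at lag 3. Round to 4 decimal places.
\phi_{33} = -0.0350

The PACF at lag k is phi_{kk}, the last component of the solution
to the Yule-Walker system G_k phi = r_k where
  (G_k)_{ij} = rho(|i - j|), (r_k)_i = rho(i), i,j = 1..k.
Equivalently, Durbin-Levinson gives phi_{kk} iteratively:
  phi_{11} = rho(1)
  phi_{kk} = [rho(k) - sum_{j=1..k-1} phi_{k-1,j} rho(k-j)]
            / [1 - sum_{j=1..k-1} phi_{k-1,j} rho(j)],
  phi_{k,j} = phi_{k-1,j} - phi_{kk} phi_{k-1,k-j},  j = 1..k-1.
Step k = 1:
  phi_11 = rho(1) = 0.1488.
Step k = 2:
  phi_22 = [rho(2) - phi_11 rho(1)] / [1 - phi_11 rho(1)] = [-0.0744 - (0.1488)(0.1488)] / [1 - (0.1488)(0.1488)]
         = -0.09654144 / 0.97785856 = -0.098727.
  Update: phi_21 = phi_11 - phi_22 phi_11 = 0.1488 - (-0.098727)(0.1488) = 0.163491.
Step k = 3:
  phi_33 = [rho(3) - phi_21 rho(2) - phi_22 rho(1)] / [1 - phi_21 rho(1) - phi_22 rho(2)]
    numerator   = -0.0607 - (0.163491)(-0.0744) - (-0.098727)(0.1488) = -0.03384566
    denominator = 1 - (0.163491)(0.1488) - (-0.098727)(-0.0744) = 0.96832727
  phi_33 = -0.03384566 / 0.96832727 = -0.035.
Therefore phi_{33} = -0.0350.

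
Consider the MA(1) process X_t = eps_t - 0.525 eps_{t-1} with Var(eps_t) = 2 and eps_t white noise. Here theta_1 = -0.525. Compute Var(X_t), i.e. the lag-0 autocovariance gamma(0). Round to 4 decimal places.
\gamma(0) = 2.5513

For an MA(q) process X_t = eps_t + sum_i theta_i eps_{t-i} with
Var(eps_t) = sigma^2, the variance is
  gamma(0) = sigma^2 * (1 + sum_i theta_i^2).
  sum_i theta_i^2 = (-0.525)^2 = 0.275625.
  gamma(0) = 2 * (1 + 0.275625) = 2 * 1.275625 = 2.55125, which rounds to 2.5513.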